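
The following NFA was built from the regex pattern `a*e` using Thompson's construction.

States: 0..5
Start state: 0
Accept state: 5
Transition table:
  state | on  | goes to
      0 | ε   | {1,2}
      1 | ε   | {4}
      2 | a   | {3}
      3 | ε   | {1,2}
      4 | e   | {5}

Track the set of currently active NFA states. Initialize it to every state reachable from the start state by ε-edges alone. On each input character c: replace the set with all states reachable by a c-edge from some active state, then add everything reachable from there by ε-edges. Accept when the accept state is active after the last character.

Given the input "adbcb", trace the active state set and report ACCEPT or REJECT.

Answer: REJECT

Derivation:
S₀ = ε-closure({0}) = {0,1,2,4}
'a' @ 1: {1,2,3,4}
'd' @ 2: {}  — no active states
rest 'bcb' ignored (set empty)
final: {}; accept 5 not in set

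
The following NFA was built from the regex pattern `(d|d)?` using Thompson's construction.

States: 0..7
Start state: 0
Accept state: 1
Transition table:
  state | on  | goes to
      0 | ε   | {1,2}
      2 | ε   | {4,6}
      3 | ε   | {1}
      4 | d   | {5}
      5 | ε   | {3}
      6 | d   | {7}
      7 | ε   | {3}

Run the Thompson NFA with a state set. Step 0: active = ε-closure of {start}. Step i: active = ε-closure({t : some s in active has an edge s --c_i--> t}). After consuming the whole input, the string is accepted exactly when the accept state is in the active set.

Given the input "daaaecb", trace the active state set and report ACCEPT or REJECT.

S₀ = ε-closure({0}) = {0,1,2,4,6}
'd' @ 1: {1,3,5,7}  (accept∈set)
'a' @ 2: {}  — dead — no transitions
rest 'aaecb' ignored (set empty)
end set {} — state 1 not in

Answer: REJECT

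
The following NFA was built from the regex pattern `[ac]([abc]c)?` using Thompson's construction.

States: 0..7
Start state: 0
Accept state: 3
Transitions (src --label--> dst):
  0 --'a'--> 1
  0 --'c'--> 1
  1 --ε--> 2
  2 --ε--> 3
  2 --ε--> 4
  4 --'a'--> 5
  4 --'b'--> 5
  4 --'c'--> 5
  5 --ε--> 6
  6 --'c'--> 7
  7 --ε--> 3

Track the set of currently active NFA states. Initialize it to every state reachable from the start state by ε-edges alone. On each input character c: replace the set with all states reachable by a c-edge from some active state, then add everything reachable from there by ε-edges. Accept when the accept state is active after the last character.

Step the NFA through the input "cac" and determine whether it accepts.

Answer: ACCEPT

Trace:
initial (ε-close {0}): {0}
'c' @ 1: {1,2,3,4}  (accept∈set)
'a' @ 2: {5,6}
'c' @ 3: {3,7}  (accept∈set)
end set {3,7} — state 3 in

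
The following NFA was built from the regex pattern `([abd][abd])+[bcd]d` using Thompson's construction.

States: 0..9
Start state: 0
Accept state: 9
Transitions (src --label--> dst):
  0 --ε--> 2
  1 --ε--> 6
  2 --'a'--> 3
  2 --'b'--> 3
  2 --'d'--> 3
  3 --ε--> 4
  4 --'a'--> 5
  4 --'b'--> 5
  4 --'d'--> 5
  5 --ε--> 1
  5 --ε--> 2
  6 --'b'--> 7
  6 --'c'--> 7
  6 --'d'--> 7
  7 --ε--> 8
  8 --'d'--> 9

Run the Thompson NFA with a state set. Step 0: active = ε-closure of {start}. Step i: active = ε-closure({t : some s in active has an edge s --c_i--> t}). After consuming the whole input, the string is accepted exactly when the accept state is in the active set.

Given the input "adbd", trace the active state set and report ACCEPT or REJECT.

S₀ = ε-closure({0}) = {0,2}
'a' @ 1: {3,4}
'd' @ 2: {1,2,5,6}
'b' @ 3: {3,4,7,8}
'd' @ 4: {1,2,5,6,9}  (accept∈set)
end set {1,2,5,6,9} — state 9 in

Answer: ACCEPT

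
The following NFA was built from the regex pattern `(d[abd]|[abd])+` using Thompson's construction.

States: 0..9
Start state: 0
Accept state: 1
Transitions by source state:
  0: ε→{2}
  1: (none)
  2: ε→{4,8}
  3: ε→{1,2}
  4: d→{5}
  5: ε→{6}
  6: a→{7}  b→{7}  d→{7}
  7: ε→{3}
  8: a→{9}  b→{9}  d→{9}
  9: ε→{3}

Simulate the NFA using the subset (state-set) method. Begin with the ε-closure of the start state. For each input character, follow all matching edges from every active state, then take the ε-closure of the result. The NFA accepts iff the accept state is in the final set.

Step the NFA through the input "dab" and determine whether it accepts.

S₀ = ε-closure({0}) = {0,2,4,8}
'd' @ 1: {1,2,3,4,5,6,8,9}  (accept∈set)
'a' @ 2: {1,2,3,4,7,8,9}  (accept∈set)
'b' @ 3: {1,2,3,4,8,9}  (accept∈set)
after full input: {1,2,3,4,8,9}  (accept=1 in)

Answer: ACCEPT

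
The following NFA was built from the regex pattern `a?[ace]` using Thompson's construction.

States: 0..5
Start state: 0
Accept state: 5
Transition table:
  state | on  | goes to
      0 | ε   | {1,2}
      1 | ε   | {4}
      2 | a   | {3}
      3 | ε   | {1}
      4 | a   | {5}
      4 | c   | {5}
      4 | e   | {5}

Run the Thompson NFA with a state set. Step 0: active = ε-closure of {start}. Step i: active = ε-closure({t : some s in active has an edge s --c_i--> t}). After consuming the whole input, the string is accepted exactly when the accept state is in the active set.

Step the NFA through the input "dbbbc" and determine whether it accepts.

S₀ = ε-closure({0}) = {0,1,2,4}
'd' @ 1: {}  — state set empty
rest 'bbbc' ignored (set empty)
final: {}; accept 5 not in set

Answer: REJECT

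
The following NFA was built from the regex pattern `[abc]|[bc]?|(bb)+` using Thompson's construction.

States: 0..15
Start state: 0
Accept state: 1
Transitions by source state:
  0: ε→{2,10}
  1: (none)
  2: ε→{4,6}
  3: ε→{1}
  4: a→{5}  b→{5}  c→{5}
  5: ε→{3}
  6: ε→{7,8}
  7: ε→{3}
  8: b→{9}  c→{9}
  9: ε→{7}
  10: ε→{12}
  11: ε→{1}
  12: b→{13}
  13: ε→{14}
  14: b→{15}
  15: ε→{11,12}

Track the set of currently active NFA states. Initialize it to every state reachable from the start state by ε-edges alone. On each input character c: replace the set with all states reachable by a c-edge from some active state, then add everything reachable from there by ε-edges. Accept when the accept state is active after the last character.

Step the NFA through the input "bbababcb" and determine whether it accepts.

start: ε-closure({0}) = {0,1,2,3,4,6,7,8,10,12}
'b' @ 1: {1,3,5,7,9,13,14}  (accept∈set)
'b' @ 2: {1,11,12,15}  (accept∈set)
'a' @ 3: {}  — dead — no transitions
rest 'babcb' ignored (set empty)
end set {} — state 1 not in

Answer: REJECT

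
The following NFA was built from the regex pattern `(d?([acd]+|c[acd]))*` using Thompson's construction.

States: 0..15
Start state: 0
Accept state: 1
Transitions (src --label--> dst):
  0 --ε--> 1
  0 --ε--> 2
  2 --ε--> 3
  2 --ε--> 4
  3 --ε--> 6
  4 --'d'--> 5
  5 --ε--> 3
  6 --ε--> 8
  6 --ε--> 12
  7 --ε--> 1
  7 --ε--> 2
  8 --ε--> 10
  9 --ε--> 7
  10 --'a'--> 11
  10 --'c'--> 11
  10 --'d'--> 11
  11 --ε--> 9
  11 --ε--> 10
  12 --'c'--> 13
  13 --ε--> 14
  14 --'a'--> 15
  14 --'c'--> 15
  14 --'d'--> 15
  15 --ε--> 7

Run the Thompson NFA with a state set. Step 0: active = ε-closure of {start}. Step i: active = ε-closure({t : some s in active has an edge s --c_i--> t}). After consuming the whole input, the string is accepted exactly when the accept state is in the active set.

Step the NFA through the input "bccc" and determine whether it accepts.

Answer: REJECT

Steps:
start: ε-closure({0}) = {0,1,2,3,4,6,8,10,12}
'b' @ 1: {}  — no active states
rest 'ccc' ignored (set empty)
after full input: {}  (accept=1 not in)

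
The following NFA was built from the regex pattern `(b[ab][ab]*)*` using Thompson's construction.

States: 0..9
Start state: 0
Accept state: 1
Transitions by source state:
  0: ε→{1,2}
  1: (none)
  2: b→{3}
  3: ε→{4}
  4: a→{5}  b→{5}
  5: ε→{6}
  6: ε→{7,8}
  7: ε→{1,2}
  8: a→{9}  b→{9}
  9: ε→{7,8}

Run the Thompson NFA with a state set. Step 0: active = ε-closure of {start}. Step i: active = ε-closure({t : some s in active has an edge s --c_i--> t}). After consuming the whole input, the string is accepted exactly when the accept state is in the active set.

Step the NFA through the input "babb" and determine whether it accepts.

Answer: ACCEPT

Steps:
S₀ = ε-closure({0}) = {0,1,2}
'b' @ 1: {3,4}
'a' @ 2: {1,2,5,6,7,8}  ✓accept
'b' @ 3: {1,2,3,4,7,8,9}  ✓accept
'b' @ 4: {1,2,3,4,5,6,7,8,9}  ✓accept
final: {1,2,3,4,5,6,7,8,9}; accept 1 in set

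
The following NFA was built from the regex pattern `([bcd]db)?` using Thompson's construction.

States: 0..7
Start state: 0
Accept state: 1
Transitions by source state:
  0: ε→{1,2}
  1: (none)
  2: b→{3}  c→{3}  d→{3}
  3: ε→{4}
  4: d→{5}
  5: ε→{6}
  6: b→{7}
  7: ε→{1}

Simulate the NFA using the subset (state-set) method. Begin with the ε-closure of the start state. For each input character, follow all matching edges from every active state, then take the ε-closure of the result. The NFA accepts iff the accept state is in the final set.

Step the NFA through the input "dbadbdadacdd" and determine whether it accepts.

start: ε-closure({0}) = {0,1,2}
'd' @ 1: {3,4}
'b' @ 2: {}  — dead — no transitions
rest 'adbdadacdd' ignored (set empty)
final: {}; accept 1 not in set

Answer: REJECT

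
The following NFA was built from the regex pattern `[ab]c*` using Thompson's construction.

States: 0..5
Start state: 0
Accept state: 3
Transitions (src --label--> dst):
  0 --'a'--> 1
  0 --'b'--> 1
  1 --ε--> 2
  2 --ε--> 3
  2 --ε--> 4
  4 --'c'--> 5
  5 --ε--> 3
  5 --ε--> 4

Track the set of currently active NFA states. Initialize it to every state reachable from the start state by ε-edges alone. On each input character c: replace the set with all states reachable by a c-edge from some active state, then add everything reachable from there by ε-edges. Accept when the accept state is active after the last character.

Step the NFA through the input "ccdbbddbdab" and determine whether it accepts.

Answer: REJECT

Derivation:
initial (ε-close {0}): {0}
'c' @ 1: {}  — state set empty
rest 'cdbbddbdab' ignored (set empty)
after full input: {}  (accept=3 not in)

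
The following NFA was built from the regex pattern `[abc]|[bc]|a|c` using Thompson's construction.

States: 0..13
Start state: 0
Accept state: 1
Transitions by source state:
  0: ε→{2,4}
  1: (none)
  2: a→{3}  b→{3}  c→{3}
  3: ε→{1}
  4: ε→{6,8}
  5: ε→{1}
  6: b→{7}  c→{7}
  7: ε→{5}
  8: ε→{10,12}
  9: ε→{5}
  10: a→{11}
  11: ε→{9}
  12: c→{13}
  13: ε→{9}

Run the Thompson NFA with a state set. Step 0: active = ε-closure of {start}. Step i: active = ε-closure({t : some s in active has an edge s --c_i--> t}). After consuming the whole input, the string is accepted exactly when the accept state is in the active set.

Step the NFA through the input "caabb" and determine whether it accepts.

Answer: REJECT

Trace:
initial (ε-close {0}): {0,2,4,6,8,10,12}
'c' @ 1: {1,3,5,7,9,13}  ✓accept
'a' @ 2: {}  — no active states
rest 'abb' ignored (set empty)
end set {} — state 1 not in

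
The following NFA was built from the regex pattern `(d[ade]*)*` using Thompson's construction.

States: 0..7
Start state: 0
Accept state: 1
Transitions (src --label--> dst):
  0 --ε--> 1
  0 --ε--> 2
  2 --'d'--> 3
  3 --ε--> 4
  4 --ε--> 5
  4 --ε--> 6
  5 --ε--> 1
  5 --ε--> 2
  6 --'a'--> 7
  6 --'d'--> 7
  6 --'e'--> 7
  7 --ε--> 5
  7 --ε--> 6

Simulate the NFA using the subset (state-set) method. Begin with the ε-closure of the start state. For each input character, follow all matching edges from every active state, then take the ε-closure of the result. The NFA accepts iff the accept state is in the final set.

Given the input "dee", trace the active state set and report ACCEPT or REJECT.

Answer: ACCEPT

Trace:
S₀ = ε-closure({0}) = {0,1,2}
'd' @ 1: {1,2,3,4,5,6}  ✓accept
'e' @ 2: {1,2,5,6,7}  ✓accept
'e' @ 3: {1,2,5,6,7}  ✓accept
end set {1,2,5,6,7} — state 1 in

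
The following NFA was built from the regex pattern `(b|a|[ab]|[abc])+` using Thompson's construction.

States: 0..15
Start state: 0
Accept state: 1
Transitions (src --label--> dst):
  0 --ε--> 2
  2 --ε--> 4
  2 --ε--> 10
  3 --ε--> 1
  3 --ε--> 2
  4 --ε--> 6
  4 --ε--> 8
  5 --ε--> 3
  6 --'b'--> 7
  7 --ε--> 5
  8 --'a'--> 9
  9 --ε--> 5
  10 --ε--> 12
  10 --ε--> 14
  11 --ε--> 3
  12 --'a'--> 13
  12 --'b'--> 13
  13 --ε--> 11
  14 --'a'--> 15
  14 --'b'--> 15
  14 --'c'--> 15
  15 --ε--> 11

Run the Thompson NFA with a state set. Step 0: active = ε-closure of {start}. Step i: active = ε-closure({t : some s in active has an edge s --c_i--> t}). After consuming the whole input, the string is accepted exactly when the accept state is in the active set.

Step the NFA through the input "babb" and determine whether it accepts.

Answer: ACCEPT

Steps:
initial (ε-close {0}): {0,2,4,6,8,10,12,14}
'b' @ 1: {1,2,3,4,5,6,7,8,10,11,12,13,14,15}  [accepting]
'a' @ 2: {1,2,3,4,5,6,8,9,10,11,12,13,14,15}  [accepting]
'b' @ 3: {1,2,3,4,5,6,7,8,10,11,12,13,14,15}  [accepting]
'b' @ 4: {1,2,3,4,5,6,7,8,10,11,12,13,14,15}  [accepting]
final: {1,2,3,4,5,6,7,8,10,11,12,13,14,15}; accept 1 in set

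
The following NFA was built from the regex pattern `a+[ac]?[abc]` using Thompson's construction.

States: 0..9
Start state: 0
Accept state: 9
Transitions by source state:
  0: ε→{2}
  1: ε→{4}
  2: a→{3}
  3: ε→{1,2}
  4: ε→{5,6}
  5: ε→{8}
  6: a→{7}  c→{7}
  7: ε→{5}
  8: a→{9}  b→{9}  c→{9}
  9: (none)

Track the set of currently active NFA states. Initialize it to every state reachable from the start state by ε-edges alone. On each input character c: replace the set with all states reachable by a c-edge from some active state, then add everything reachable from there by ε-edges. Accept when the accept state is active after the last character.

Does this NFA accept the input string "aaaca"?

start: ε-closure({0}) = {0,2}
'a' @ 1: {1,2,3,4,5,6,8}
'a' @ 2: {1,2,3,4,5,6,7,8,9}  (accept∈set)
'a' @ 3: {1,2,3,4,5,6,7,8,9}  (accept∈set)
'c' @ 4: {5,7,8,9}  (accept∈set)
'a' @ 5: {9}  (accept∈set)
final: {9}; accept 9 in set

Answer: ACCEPT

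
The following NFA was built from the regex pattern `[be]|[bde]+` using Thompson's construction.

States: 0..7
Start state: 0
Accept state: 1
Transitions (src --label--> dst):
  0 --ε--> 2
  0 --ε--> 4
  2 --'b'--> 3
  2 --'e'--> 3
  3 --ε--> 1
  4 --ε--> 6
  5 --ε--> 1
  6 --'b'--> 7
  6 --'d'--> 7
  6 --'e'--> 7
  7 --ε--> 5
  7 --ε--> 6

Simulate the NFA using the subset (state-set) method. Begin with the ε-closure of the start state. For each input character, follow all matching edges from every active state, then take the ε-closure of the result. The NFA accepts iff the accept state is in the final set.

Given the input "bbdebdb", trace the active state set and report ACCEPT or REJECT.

Answer: ACCEPT

Trace:
start: ε-closure({0}) = {0,2,4,6}
'b' @ 1: {1,3,5,6,7}  [accepting]
'b' @ 2: {1,5,6,7}  [accepting]
'd' @ 3: {1,5,6,7}  [accepting]
'e' @ 4: {1,5,6,7}  [accepting]
'b' @ 5: {1,5,6,7}  [accepting]
'd' @ 6: {1,5,6,7}  [accepting]
'b' @ 7: {1,5,6,7}  [accepting]
after full input: {1,5,6,7}  (accept=1 in)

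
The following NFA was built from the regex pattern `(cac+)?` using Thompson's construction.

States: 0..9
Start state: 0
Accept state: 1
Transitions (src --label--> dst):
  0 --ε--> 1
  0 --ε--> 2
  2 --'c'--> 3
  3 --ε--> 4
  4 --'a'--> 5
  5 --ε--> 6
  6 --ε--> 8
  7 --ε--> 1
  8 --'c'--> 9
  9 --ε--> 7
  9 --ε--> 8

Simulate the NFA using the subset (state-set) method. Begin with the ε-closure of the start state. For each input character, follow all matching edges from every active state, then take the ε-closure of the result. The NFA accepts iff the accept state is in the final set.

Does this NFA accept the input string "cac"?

Answer: ACCEPT

Trace:
initial (ε-close {0}): {0,1,2}
'c' @ 1: {3,4}
'a' @ 2: {5,6,8}
'c' @ 3: {1,7,8,9}  [accepting]
final: {1,7,8,9}; accept 1 in set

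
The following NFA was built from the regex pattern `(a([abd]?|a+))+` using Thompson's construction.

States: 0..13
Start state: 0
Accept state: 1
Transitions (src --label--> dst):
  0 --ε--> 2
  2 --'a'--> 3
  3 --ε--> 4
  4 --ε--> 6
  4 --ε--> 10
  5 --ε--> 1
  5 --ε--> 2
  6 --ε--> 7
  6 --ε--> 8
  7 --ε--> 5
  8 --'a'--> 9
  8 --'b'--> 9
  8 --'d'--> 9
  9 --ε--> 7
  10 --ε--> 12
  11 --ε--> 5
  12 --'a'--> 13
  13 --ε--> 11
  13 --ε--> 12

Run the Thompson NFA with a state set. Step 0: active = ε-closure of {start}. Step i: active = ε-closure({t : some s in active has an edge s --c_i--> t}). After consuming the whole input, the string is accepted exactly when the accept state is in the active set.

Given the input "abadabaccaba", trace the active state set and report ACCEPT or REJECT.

Answer: REJECT

Steps:
initial (ε-close {0}): {0,2}
'a' @ 1: {1,2,3,4,5,6,7,8,10,12}  (accept∈set)
'b' @ 2: {1,2,5,7,9}  (accept∈set)
'a' @ 3: {1,2,3,4,5,6,7,8,10,12}  (accept∈set)
'd' @ 4: {1,2,5,7,9}  (accept∈set)
'a' @ 5: {1,2,3,4,5,6,7,8,10,12}  (accept∈set)
'b' @ 6: {1,2,5,7,9}  (accept∈set)
'a' @ 7: {1,2,3,4,5,6,7,8,10,12}  (accept∈set)
'c' @ 8: {}  — dead — no transitions
rest 'caba' ignored (set empty)
end set {} — state 1 not in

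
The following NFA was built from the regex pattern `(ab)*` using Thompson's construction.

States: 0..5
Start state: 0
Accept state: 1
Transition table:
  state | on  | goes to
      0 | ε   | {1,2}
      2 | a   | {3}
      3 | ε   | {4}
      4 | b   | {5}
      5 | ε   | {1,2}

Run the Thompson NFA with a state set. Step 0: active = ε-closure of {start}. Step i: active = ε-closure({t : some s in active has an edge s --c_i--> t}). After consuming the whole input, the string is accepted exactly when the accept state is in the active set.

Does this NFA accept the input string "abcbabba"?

Answer: REJECT

Derivation:
initial (ε-close {0}): {0,1,2}
'a' @ 1: {3,4}
'b' @ 2: {1,2,5}  [accepting]
'c' @ 3: {}  — dead — no transitions
rest 'babba' ignored (set empty)
final: {}; accept 1 not in set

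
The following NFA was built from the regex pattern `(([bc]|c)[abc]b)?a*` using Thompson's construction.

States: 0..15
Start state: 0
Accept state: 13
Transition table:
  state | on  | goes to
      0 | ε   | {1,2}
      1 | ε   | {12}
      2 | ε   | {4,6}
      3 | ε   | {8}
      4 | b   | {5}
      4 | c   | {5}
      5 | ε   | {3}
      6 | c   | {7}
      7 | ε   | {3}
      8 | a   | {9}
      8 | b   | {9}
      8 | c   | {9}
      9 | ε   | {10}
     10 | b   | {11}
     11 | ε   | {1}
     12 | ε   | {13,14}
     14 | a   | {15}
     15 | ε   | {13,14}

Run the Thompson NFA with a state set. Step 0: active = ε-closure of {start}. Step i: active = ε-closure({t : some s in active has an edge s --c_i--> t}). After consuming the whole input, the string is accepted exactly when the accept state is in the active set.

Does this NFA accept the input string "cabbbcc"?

Answer: REJECT

Derivation:
S₀ = ε-closure({0}) = {0,1,2,4,6,12,13,14}
'c' @ 1: {3,5,7,8}
'a' @ 2: {9,10}
'b' @ 3: {1,11,12,13,14}  (accept∈set)
'b' @ 4: {}  — dead — no transitions
rest 'bcc' ignored (set empty)
end set {} — state 13 not in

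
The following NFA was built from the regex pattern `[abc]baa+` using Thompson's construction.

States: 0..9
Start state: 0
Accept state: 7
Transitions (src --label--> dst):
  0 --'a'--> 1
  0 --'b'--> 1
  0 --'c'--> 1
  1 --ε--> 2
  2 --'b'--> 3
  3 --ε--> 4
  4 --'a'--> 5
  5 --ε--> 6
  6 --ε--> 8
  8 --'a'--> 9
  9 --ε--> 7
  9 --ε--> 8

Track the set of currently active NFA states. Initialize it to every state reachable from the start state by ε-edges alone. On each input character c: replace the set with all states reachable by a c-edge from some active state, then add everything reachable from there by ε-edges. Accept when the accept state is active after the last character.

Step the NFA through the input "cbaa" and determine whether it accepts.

Answer: ACCEPT

Steps:
start: ε-closure({0}) = {0}
'c' @ 1: {1,2}
'b' @ 2: {3,4}
'a' @ 3: {5,6,8}
'a' @ 4: {7,8,9}  [accepting]
end set {7,8,9} — state 7 in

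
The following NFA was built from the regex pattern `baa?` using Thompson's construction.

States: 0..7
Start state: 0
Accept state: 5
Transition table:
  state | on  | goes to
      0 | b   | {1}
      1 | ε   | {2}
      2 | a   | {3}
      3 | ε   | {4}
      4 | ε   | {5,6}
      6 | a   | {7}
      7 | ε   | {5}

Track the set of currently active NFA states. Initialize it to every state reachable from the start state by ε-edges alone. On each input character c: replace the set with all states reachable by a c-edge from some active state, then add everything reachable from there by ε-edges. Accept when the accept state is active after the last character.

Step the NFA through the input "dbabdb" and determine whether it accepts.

Answer: REJECT

Trace:
start: ε-closure({0}) = {0}
'd' @ 1: {}  — no active states
rest 'babdb' ignored (set empty)
end set {} — state 5 not in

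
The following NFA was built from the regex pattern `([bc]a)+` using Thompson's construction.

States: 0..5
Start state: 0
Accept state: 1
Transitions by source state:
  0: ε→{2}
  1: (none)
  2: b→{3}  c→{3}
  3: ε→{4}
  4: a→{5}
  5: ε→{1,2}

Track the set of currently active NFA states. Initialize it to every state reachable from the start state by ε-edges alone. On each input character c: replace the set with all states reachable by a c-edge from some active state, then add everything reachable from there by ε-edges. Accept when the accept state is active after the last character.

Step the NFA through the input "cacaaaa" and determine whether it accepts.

S₀ = ε-closure({0}) = {0,2}
'c' @ 1: {3,4}
'a' @ 2: {1,2,5}  ✓accept
'c' @ 3: {3,4}
'a' @ 4: {1,2,5}  ✓accept
'a' @ 5: {}  — no active states
rest 'aa' ignored (set empty)
end set {} — state 1 not in

Answer: REJECT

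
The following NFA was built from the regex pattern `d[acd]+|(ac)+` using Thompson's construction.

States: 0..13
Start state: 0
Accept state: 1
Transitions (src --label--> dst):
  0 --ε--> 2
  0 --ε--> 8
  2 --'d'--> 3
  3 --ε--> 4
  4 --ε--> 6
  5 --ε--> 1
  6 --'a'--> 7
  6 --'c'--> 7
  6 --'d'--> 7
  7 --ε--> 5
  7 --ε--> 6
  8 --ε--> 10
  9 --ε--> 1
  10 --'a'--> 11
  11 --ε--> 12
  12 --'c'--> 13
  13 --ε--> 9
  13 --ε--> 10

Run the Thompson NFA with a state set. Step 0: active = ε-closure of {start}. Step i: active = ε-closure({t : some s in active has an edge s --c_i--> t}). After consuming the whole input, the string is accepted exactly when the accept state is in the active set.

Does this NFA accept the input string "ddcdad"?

start: ε-closure({0}) = {0,2,8,10}
'd' @ 1: {3,4,6}
'd' @ 2: {1,5,6,7}  [accepting]
'c' @ 3: {1,5,6,7}  [accepting]
'd' @ 4: {1,5,6,7}  [accepting]
'a' @ 5: {1,5,6,7}  [accepting]
'd' @ 6: {1,5,6,7}  [accepting]
after full input: {1,5,6,7}  (accept=1 in)

Answer: ACCEPT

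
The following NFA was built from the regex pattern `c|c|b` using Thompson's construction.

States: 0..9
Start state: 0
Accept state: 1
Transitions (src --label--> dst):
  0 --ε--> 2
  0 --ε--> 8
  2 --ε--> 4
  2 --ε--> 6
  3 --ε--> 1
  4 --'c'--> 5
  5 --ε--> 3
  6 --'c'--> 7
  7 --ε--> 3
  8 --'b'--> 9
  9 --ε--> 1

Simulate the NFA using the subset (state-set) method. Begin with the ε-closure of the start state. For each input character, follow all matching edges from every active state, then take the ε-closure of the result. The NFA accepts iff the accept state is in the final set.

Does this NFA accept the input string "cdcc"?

Answer: REJECT

Trace:
S₀ = ε-closure({0}) = {0,2,4,6,8}
'c' @ 1: {1,3,5,7}  [accepting]
'd' @ 2: {}  — dead — no transitions
rest 'cc' ignored (set empty)
end set {} — state 1 not in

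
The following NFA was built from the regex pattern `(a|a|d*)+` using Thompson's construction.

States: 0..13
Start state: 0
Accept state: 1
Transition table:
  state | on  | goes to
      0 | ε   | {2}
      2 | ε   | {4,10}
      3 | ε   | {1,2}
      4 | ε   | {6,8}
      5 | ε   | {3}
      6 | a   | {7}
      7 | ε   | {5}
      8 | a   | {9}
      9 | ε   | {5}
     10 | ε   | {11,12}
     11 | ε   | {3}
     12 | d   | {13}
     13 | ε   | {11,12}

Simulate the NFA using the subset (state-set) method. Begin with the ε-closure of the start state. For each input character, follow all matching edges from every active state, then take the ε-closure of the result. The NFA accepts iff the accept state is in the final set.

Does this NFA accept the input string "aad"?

Answer: ACCEPT

Derivation:
start: ε-closure({0}) = {0,1,2,3,4,6,8,10,11,12}
'a' @ 1: {1,2,3,4,5,6,7,8,9,10,11,12}  ✓accept
'a' @ 2: {1,2,3,4,5,6,7,8,9,10,11,12}  ✓accept
'd' @ 3: {1,2,3,4,6,8,10,11,12,13}  ✓accept
after full input: {1,2,3,4,6,8,10,11,12,13}  (accept=1 in)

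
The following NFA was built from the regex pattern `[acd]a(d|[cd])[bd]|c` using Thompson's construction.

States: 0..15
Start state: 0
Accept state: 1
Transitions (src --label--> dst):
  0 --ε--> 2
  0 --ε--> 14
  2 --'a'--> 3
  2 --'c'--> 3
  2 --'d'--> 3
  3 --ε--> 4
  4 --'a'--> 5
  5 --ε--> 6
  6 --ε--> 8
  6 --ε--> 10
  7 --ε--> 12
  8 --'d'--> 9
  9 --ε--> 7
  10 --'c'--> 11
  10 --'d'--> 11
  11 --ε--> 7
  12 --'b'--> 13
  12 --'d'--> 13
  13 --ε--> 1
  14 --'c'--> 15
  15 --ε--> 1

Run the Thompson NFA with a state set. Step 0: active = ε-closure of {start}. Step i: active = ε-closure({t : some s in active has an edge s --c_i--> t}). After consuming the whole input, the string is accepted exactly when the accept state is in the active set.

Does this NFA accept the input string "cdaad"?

Answer: REJECT

Derivation:
start: ε-closure({0}) = {0,2,14}
'c' @ 1: {1,3,4,15}  ✓accept
'd' @ 2: {}  — state set empty
rest 'aad' ignored (set empty)
final: {}; accept 1 not in set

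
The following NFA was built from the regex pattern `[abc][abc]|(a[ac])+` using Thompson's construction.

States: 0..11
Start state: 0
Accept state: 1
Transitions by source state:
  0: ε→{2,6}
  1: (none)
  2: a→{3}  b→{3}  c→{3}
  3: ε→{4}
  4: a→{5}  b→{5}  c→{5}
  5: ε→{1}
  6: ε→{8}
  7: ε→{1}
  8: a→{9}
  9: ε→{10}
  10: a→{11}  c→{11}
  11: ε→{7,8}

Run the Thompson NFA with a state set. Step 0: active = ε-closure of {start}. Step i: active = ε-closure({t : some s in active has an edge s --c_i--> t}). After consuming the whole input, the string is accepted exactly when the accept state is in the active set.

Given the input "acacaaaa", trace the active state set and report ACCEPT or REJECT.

start: ε-closure({0}) = {0,2,6,8}
'a' @ 1: {3,4,9,10}
'c' @ 2: {1,5,7,8,11}  [accepting]
'a' @ 3: {9,10}
'c' @ 4: {1,7,8,11}  [accepting]
'a' @ 5: {9,10}
'a' @ 6: {1,7,8,11}  [accepting]
'a' @ 7: {9,10}
'a' @ 8: {1,7,8,11}  [accepting]
final: {1,7,8,11}; accept 1 in set

Answer: ACCEPT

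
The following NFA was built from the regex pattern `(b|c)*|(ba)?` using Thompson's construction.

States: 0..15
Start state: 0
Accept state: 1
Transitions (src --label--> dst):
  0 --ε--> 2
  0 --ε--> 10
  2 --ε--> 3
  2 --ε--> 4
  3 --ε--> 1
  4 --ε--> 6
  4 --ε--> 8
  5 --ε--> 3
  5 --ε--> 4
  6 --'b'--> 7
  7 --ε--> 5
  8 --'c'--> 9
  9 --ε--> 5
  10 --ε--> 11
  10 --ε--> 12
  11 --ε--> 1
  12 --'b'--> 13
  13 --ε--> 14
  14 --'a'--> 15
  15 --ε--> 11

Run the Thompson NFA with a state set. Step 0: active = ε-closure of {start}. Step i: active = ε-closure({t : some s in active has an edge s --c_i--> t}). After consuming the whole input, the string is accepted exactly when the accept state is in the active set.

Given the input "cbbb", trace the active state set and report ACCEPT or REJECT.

Answer: ACCEPT

Steps:
initial (ε-close {0}): {0,1,2,3,4,6,8,10,11,12}
'c' @ 1: {1,3,4,5,6,8,9}  (accept∈set)
'b' @ 2: {1,3,4,5,6,7,8}  (accept∈set)
'b' @ 3: {1,3,4,5,6,7,8}  (accept∈set)
'b' @ 4: {1,3,4,5,6,7,8}  (accept∈set)
end set {1,3,4,5,6,7,8} — state 1 in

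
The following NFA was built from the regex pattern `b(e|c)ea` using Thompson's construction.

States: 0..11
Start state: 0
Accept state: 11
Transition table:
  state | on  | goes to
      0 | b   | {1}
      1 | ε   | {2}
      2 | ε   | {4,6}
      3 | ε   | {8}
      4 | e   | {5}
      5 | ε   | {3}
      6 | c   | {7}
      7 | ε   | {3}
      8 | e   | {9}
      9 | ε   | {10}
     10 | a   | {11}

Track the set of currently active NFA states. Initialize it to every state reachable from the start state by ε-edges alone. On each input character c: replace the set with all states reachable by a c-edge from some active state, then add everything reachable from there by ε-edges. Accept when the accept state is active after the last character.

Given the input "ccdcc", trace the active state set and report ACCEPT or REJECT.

initial (ε-close {0}): {0}
'c' @ 1: {}  — state set empty
rest 'cdcc' ignored (set empty)
final: {}; accept 11 not in set

Answer: REJECT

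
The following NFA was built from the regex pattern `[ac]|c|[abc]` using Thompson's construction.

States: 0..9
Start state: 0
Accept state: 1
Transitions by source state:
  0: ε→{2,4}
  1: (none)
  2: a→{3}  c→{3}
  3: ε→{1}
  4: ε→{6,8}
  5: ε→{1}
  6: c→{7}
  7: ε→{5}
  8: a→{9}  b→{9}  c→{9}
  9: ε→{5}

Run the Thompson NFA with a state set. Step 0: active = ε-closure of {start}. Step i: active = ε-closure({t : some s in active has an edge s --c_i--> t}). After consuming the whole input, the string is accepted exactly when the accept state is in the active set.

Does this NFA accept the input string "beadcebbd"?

initial (ε-close {0}): {0,2,4,6,8}
'b' @ 1: {1,5,9}  ✓accept
'e' @ 2: {}  — no active states
rest 'adcebbd' ignored (set empty)
after full input: {}  (accept=1 not in)

Answer: REJECT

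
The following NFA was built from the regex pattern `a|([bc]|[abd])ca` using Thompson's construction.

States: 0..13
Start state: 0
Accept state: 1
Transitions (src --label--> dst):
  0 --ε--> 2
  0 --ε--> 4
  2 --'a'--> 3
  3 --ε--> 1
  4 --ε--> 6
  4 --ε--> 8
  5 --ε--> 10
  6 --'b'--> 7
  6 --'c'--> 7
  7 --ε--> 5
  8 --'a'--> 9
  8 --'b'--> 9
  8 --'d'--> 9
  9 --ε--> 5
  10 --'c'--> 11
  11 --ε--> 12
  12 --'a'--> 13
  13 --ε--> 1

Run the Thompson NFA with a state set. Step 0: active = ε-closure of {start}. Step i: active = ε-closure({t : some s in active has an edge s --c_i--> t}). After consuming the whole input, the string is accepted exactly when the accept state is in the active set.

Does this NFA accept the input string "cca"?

initial (ε-close {0}): {0,2,4,6,8}
'c' @ 1: {5,7,10}
'c' @ 2: {11,12}
'a' @ 3: {1,13}  [accepting]
final: {1,13}; accept 1 in set

Answer: ACCEPT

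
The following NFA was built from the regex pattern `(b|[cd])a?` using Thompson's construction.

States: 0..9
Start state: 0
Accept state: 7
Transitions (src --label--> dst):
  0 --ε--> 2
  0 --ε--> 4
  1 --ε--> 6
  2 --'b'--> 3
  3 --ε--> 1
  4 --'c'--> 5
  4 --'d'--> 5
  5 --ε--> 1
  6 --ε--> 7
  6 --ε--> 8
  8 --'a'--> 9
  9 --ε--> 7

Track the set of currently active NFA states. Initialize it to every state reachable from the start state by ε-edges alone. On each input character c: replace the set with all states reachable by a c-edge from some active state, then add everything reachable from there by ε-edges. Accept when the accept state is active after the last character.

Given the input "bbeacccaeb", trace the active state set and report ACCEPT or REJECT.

start: ε-closure({0}) = {0,2,4}
'b' @ 1: {1,3,6,7,8}  ✓accept
'b' @ 2: {}  — no active states
rest 'eacccaeb' ignored (set empty)
end set {} — state 7 not in

Answer: REJECT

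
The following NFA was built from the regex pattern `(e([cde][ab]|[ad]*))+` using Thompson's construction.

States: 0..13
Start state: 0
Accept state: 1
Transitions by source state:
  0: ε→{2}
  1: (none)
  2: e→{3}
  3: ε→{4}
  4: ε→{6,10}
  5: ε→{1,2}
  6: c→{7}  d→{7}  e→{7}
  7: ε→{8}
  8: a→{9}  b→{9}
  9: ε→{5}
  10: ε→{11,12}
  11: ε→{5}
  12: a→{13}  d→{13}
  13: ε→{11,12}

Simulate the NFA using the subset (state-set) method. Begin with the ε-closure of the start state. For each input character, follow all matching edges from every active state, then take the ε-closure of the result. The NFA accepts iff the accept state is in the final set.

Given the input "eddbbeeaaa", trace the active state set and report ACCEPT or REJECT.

Answer: REJECT

Derivation:
start: ε-closure({0}) = {0,2}
'e' @ 1: {1,2,3,4,5,6,10,11,12}  ✓accept
'd' @ 2: {1,2,5,7,8,11,12,13}  ✓accept
'd' @ 3: {1,2,5,11,12,13}  ✓accept
'b' @ 4: {}  — state set empty
rest 'beeaaa' ignored (set empty)
after full input: {}  (accept=1 not in)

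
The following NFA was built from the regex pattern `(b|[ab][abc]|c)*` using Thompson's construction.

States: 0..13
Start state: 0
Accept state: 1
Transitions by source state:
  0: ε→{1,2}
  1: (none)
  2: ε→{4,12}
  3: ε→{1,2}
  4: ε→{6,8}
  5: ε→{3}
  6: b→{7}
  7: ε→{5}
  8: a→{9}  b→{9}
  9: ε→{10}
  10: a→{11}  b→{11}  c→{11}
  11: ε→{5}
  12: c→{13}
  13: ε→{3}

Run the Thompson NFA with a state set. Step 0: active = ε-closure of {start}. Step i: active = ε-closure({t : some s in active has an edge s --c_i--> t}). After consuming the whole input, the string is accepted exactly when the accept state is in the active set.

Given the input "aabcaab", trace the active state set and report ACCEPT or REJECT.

Answer: ACCEPT

Trace:
S₀ = ε-closure({0}) = {0,1,2,4,6,8,12}
'a' @ 1: {9,10}
'a' @ 2: {1,2,3,4,5,6,8,11,12}  (accept∈set)
'b' @ 3: {1,2,3,4,5,6,7,8,9,10,12}  (accept∈set)
'c' @ 4: {1,2,3,4,5,6,8,11,12,13}  (accept∈set)
'a' @ 5: {9,10}
'a' @ 6: {1,2,3,4,5,6,8,11,12}  (accept∈set)
'b' @ 7: {1,2,3,4,5,6,7,8,9,10,12}  (accept∈set)
final: {1,2,3,4,5,6,7,8,9,10,12}; accept 1 in set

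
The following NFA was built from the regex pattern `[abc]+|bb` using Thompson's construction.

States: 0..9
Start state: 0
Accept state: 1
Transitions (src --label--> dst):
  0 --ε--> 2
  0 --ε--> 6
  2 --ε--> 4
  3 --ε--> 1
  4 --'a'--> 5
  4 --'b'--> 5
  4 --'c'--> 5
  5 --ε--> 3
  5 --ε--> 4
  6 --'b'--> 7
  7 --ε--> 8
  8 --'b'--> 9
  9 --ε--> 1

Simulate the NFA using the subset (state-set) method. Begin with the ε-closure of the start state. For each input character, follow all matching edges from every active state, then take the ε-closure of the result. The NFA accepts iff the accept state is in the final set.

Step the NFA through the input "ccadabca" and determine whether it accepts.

initial (ε-close {0}): {0,2,4,6}
'c' @ 1: {1,3,4,5}  (accept∈set)
'c' @ 2: {1,3,4,5}  (accept∈set)
'a' @ 3: {1,3,4,5}  (accept∈set)
'd' @ 4: {}  — dead — no transitions
rest 'abca' ignored (set empty)
after full input: {}  (accept=1 not in)

Answer: REJECT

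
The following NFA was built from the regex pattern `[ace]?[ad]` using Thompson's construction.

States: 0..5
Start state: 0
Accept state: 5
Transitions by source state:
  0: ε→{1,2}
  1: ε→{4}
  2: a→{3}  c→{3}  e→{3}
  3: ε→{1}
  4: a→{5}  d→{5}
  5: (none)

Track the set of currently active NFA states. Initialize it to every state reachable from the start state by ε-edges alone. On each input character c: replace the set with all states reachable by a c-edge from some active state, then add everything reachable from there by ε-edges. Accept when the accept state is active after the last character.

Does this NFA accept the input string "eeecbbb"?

Answer: REJECT

Trace:
initial (ε-close {0}): {0,1,2,4}
'e' @ 1: {1,3,4}
'e' @ 2: {}  — no active states
rest 'ecbbb' ignored (set empty)
after full input: {}  (accept=5 not in)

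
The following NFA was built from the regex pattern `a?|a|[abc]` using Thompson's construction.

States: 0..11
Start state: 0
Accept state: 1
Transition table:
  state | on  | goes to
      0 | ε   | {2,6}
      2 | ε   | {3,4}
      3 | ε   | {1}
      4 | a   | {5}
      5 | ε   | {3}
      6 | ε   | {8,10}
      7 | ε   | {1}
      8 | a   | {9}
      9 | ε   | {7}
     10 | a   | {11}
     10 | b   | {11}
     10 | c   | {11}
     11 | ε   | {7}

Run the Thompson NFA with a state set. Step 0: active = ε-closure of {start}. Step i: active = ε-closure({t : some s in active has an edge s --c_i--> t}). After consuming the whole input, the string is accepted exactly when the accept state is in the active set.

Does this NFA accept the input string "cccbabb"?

Answer: REJECT

Steps:
start: ε-closure({0}) = {0,1,2,3,4,6,8,10}
'c' @ 1: {1,7,11}  [accepting]
'c' @ 2: {}  — dead — no transitions
rest 'cbabb' ignored (set empty)
final: {}; accept 1 not in set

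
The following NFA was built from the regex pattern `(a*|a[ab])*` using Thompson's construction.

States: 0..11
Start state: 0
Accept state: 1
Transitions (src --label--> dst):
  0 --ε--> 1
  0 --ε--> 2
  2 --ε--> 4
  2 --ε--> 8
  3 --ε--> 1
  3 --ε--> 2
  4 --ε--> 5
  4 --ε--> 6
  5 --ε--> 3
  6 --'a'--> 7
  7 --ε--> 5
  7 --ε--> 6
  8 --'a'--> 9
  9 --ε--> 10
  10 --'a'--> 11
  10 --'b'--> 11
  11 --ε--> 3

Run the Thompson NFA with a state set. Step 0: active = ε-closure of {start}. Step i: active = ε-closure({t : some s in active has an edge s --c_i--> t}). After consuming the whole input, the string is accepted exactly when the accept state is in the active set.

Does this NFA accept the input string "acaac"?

S₀ = ε-closure({0}) = {0,1,2,3,4,5,6,8}
'a' @ 1: {1,2,3,4,5,6,7,8,9,10}  [accepting]
'c' @ 2: {}  — dead — no transitions
rest 'aac' ignored (set empty)
after full input: {}  (accept=1 not in)

Answer: REJECT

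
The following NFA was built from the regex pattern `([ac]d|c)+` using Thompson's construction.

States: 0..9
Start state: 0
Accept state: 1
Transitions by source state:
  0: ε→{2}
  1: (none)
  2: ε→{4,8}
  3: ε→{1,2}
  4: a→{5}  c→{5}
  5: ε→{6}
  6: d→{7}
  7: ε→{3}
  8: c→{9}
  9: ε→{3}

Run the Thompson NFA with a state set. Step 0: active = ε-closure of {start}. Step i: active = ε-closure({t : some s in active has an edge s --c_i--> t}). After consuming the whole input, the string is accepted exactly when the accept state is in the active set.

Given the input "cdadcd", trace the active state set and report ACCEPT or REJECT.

start: ε-closure({0}) = {0,2,4,8}
'c' @ 1: {1,2,3,4,5,6,8,9}  [accepting]
'd' @ 2: {1,2,3,4,7,8}  [accepting]
'a' @ 3: {5,6}
'd' @ 4: {1,2,3,4,7,8}  [accepting]
'c' @ 5: {1,2,3,4,5,6,8,9}  [accepting]
'd' @ 6: {1,2,3,4,7,8}  [accepting]
after full input: {1,2,3,4,7,8}  (accept=1 in)

Answer: ACCEPT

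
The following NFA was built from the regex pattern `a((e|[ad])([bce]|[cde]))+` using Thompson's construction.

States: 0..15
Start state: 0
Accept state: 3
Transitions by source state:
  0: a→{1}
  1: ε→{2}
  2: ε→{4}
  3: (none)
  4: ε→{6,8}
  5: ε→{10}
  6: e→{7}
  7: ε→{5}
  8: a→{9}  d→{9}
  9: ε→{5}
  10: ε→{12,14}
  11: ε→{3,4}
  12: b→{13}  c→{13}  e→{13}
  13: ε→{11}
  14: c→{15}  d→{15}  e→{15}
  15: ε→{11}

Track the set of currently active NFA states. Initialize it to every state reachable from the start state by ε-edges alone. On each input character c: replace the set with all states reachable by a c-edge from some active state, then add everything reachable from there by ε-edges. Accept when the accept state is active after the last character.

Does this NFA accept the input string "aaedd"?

start: ε-closure({0}) = {0}
'a' @ 1: {1,2,4,6,8}
'a' @ 2: {5,9,10,12,14}
'e' @ 3: {3,4,6,8,11,13,15}  [accepting]
'd' @ 4: {5,9,10,12,14}
'd' @ 5: {3,4,6,8,11,15}  [accepting]
final: {3,4,6,8,11,15}; accept 3 in set

Answer: ACCEPT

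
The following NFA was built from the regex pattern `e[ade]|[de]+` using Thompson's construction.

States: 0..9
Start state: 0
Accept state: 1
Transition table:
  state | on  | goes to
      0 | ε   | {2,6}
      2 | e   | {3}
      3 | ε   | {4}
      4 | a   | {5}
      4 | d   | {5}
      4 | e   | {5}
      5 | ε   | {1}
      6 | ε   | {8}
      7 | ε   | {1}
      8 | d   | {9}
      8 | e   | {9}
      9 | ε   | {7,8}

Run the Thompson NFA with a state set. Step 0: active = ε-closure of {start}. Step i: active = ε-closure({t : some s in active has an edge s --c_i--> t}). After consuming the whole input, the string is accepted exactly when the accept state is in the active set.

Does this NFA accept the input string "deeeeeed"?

initial (ε-close {0}): {0,2,6,8}
'd' @ 1: {1,7,8,9}  [accepting]
'e' @ 2: {1,7,8,9}  [accepting]
'e' @ 3: {1,7,8,9}  [accepting]
'e' @ 4: {1,7,8,9}  [accepting]
'e' @ 5: {1,7,8,9}  [accepting]
'e' @ 6: {1,7,8,9}  [accepting]
'e' @ 7: {1,7,8,9}  [accepting]
'd' @ 8: {1,7,8,9}  [accepting]
final: {1,7,8,9}; accept 1 in set

Answer: ACCEPT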